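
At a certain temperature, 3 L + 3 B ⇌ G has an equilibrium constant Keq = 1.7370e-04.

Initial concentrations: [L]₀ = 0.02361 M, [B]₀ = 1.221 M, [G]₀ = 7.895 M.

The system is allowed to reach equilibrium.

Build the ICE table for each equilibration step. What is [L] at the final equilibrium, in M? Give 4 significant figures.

Q₀ = 3.2955e+05 vs Keq = 1.7370e-04 ⇒ Q>K, reverse
Step 1:
                  L         B         G
  I         0.02361     1.221     7.895
  C           5.144     5.144    -1.715
  E           5.168     6.365      6.18
  solve Keq expr → x = -1.715; check Q = 1.7370e-04

[L]_eq = 5.168 M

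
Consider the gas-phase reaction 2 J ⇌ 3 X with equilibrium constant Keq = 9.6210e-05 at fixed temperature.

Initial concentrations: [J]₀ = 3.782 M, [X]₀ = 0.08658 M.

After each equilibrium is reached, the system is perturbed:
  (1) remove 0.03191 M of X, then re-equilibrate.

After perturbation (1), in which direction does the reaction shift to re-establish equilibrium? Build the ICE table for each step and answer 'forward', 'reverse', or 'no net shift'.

Direction: forward

Q₀ = 4.5374e-05 vs Keq = 9.6210e-05 ⇒ Q<K, forward
Step 1:
                   J          X
  I            3.782    0.08658
  C         -0.01622    0.02433
  E            3.766     0.1109
  solve Keq expr → x = 0.008111; check Q = 9.6210e-05
Then remove 0.03191 M of X.
Step 2:
                   J          X
  I            3.766      0.079
  C           -0.021     0.0315
  E            3.745     0.1105
  solve Keq expr → x = 0.0105; check Q = 9.6210e-05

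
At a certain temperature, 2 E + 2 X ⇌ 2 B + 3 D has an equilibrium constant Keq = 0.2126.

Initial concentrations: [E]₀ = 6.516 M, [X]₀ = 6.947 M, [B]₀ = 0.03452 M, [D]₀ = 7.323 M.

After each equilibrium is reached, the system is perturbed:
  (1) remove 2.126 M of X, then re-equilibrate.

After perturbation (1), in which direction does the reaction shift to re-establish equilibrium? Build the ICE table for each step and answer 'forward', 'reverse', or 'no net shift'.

Direction: reverse

Q₀ = 2.2838e-04 vs Keq = 0.2126 ⇒ Q<K, forward
Step 1:
                   E          X          B          D
  init         6.516      6.947    0.03452      7.323
  Δ          -0.6696    -0.6696     0.6696      1.004
  eq           5.846      6.277     0.7042      8.327
  solve Keq expr → x = 0.3348; check Q = 0.2126
Then remove 2.126 M of X.
Step 2:
                   E          X          B          D
  init         5.846      4.151     0.7042      8.327
  Δ           0.1785     0.1785    -0.1785    -0.2677
  eq           6.025       4.33     0.5257       8.06
  solve Keq expr → x = -0.08924; check Q = 0.2126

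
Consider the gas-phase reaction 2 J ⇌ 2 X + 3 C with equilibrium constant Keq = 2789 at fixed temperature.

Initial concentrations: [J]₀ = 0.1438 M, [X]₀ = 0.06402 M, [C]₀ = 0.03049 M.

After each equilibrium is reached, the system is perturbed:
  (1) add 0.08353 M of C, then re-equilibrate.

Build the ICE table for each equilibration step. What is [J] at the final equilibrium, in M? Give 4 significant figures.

Q₀ = 5.6181e-06 vs Keq = 2789 ⇒ Q<K, forward
Step 1:
                    J           X           C
  init         0.1438     0.06402     0.03049
  Δ           -0.1433      0.1433       0.215
  eq       4.7750e-04      0.2073      0.2455
  solve Keq expr → x = 0.07166; check Q = 2789
Then add 0.08353 M of C.
Step 2:
                    J           X           C
  init     4.7750e-04      0.2073       0.329
  Δ        2.6116e-04 -2.6116e-04 -3.9174e-04
  eq       7.3866e-04      0.2071      0.3286
  solve Keq expr → x = -1.3058e-04; check Q = 2789

[J]_eq = 7.3866e-04 M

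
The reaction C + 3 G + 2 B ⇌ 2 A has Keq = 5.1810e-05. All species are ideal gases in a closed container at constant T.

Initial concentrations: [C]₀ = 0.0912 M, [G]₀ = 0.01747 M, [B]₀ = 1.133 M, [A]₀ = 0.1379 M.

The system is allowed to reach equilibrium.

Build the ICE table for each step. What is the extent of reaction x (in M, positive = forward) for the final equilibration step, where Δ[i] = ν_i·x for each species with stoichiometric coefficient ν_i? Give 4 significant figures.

Q₀ = 3.0465e+04 vs Keq = 5.1810e-05 ⇒ Q>K, reverse
Step 1:
                  C         G         B         A
  init       0.0912   0.01747     1.133    0.1379
  Δ         0.06876    0.2063    0.1375   -0.1375
  eq           0.16    0.2237     1.271 3.8708e-04
  solve Keq expr → x = -0.06876; check Q = 5.1810e-05

x = -0.06876 M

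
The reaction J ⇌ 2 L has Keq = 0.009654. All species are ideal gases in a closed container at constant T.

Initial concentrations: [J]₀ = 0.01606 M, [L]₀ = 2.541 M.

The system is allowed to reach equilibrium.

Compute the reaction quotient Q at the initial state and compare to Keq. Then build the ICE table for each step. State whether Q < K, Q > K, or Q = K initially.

Q₀ = 402 vs Keq = 0.009654 ⇒ Q>K, reverse
Step 1:
                   J          L
  I          0.01606      2.541
  C            1.216     -2.432
  E            1.232     0.1091
  solve Keq expr → x = -1.216; check Q = 0.009654

Q₀ = 402; Q > K (proceeds reverse)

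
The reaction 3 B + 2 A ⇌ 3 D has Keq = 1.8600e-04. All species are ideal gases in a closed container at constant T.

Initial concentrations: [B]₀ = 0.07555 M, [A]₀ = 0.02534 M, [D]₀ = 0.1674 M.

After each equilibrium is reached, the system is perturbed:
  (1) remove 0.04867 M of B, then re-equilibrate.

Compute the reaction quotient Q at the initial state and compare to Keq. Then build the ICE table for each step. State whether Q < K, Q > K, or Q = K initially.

Q₀ = 1.6941e+04 vs Keq = 1.8600e-04 ⇒ Q>K, reverse
Step 1:
                  B         A         D
  init      0.07555   0.02534    0.1674
  Δ          0.1638    0.1092   -0.1638
  eq         0.2394    0.1345  0.003588
  solve Keq expr → x = -0.0546; check Q = 1.8600e-04
Then remove 0.04867 M of B.
Step 2:
                  B         A         D
  init       0.1907    0.1345  0.003588
  Δ       7.1207e-04 4.7471e-04 -7.1207e-04
  eq         0.1914     0.135  0.002876
  solve Keq expr → x = -2.3736e-04; check Q = 1.8600e-04

Q₀ = 1.6941e+04; Q > K (proceeds reverse)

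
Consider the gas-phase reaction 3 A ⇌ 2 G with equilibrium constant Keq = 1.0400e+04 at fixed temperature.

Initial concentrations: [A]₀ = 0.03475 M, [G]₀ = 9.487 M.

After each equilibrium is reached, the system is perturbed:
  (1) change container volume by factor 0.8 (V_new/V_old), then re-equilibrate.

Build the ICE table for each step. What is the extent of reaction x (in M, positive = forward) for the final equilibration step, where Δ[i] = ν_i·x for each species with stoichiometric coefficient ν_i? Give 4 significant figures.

Q₀ = 2.1448e+06 vs Keq = 1.0400e+04 ⇒ Q>K, reverse
Step 1:
                  A         G
  Initial   0.03475     9.487
  Change     0.1689   -0.1126
  Equil      0.2037     9.374
  solve Keq expr → x = -0.05631; check Q = 1.0400e+04
Then change container volume by factor 0.8 (V_new/V_old).
Step 2:
                  A         G
  Initial    0.2546     11.72
  Change   -0.01809   0.01206
  Equil      0.2365     11.73
  solve Keq expr → x = 0.006029; check Q = 1.0400e+04

x = 0.006029 M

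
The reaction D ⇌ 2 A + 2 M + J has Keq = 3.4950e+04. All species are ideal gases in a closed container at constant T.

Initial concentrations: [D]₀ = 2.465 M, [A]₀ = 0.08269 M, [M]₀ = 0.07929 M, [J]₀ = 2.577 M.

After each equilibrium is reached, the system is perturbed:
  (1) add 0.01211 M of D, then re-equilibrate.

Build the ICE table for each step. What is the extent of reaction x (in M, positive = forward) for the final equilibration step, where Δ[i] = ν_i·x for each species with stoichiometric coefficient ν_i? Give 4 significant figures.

Q₀ = 4.4941e-05 vs Keq = 3.4950e+04 ⇒ Q<K, forward
Step 1:
                  D         A         M         J
  I           2.465   0.08269   0.07929     2.577
  C          -2.386     4.772     4.772     2.386
  E          0.0788     4.855     4.852     4.963
  solve Keq expr → x = 2.386; check Q = 3.4950e+04
Then add 0.01211 M of D.
Step 2:
                  D         A         M         J
  I         0.09091     4.855     4.852     4.963
  C        -0.01056   0.02112   0.02112   0.01056
  E         0.08035     4.876     4.873     4.974
  solve Keq expr → x = 0.01056; check Q = 3.4950e+04

x = 0.01056 M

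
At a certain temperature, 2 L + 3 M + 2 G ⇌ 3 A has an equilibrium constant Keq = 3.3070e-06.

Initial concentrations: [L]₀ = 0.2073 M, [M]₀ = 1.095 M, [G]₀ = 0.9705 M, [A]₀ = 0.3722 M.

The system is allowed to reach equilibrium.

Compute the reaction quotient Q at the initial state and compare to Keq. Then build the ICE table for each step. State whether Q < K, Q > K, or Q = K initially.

Q₀ = 0.9703; Q > K (proceeds reverse)

Q₀ = 0.9703 vs Keq = 3.3070e-06 ⇒ Q>K, reverse
Step 1:
                   L          M          G          A
  init        0.2073      1.095     0.9705     0.3722
  Δ           0.2386     0.3579     0.2386    -0.3579
  eq          0.4459      1.453      1.209    0.01434
  solve Keq expr → x = -0.1193; check Q = 3.3070e-06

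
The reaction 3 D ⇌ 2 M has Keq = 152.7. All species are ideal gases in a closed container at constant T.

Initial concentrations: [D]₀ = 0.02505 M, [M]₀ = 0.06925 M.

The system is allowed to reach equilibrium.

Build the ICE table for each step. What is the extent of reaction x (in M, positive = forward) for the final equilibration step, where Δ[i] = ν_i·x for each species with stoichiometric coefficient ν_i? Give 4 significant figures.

x = -0.001799 M

Q₀ = 305.1 vs Keq = 152.7 ⇒ Q>K, reverse
Step 1:
                  D         M
  Initial   0.02505   0.06925
  Change   0.005397 -0.003598
  Equil     0.03045   0.06565
  solve Keq expr → x = -0.001799; check Q = 152.7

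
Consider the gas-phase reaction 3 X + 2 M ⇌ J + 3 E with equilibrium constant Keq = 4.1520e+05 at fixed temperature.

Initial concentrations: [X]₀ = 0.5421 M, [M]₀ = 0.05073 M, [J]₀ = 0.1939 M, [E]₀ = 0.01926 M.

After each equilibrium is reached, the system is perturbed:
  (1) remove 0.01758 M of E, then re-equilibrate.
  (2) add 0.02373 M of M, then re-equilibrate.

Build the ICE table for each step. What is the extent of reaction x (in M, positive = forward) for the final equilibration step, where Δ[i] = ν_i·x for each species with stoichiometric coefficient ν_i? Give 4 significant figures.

Q₀ = 0.003379 vs Keq = 4.1520e+05 ⇒ Q<K, forward
Step 1:
                   X          M          J          E
  init        0.5421    0.05073     0.1939    0.01926
  Δ         -0.07599   -0.05066    0.02533    0.07599
  eq          0.4661 6.7131e-05     0.2192    0.09525
  solve Keq expr → x = 0.02533; check Q = 4.1520e+05
Then remove 0.01758 M of E.
Step 2:
                   X          M          J          E
  init        0.4661 6.7131e-05     0.2192    0.07767
  Δ       -2.6502e-05 -1.7668e-05 8.8340e-06 2.6502e-05
  eq          0.4661 4.9463e-05     0.2192     0.0777
  solve Keq expr → x = 8.8340e-06; check Q = 4.1520e+05
Then add 0.02373 M of M.
Step 3:
                   X          M          J          E
  init        0.4661    0.02378     0.2192     0.0777
  Δ         -0.03552   -0.02368    0.01184    0.03552
  eq          0.4306 1.0060e-04     0.2311     0.1132
  solve Keq expr → x = 0.01184; check Q = 4.1520e+05

x = 0.01184 M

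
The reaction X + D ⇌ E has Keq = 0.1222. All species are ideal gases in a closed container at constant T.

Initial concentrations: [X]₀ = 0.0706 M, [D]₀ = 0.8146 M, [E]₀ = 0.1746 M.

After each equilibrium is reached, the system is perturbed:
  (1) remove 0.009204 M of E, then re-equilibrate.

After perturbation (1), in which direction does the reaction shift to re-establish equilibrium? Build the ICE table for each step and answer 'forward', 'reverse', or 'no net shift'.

Q₀ = 3.036 vs Keq = 0.1222 ⇒ Q>K, reverse
Step 1:
                  X         D         E
  I          0.0706    0.8146    0.1746
  C          0.1488    0.1488   -0.1488
  E          0.2194    0.9634   0.02583
  solve Keq expr → x = -0.1488; check Q = 0.1222
Then remove 0.009204 M of E.
Step 2:
                  X         D         E
  I          0.2194    0.9634   0.01662
  C       -0.008049 -0.008049  0.008049
  E          0.2113    0.9553   0.02467
  solve Keq expr → x = 0.008049; check Q = 0.1222

Direction: forward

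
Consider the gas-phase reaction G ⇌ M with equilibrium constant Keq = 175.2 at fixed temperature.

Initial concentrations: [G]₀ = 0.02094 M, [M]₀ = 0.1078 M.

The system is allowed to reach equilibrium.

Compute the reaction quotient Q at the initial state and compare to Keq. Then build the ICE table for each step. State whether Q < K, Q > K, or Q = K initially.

Q₀ = 5.148 vs Keq = 175.2 ⇒ Q<K, forward
Step 1:
                  G         M
  init      0.02094    0.1078
  Δ        -0.02021   0.02021
  eq      7.3065e-04     0.128
  solve Keq expr → x = 0.02021; check Q = 175.2

Q₀ = 5.148; Q < K (proceeds forward)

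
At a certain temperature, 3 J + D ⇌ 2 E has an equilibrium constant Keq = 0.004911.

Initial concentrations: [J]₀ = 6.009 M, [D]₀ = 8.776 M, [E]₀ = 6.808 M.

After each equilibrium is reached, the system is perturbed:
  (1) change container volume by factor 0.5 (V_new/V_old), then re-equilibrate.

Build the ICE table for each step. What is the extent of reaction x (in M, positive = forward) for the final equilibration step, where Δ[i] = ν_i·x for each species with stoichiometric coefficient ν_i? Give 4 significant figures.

Q₀ = 0.02434 vs Keq = 0.004911 ⇒ Q>K, reverse
Step 1:
                  J         D         E
  Initial     6.009     8.776     6.808
  Change      2.353    0.7843    -1.569
  Equil       8.362      9.56     5.239
  solve Keq expr → x = -0.7843; check Q = 0.004911
Then change container volume by factor 0.5 (V_new/V_old).
Step 2:
                  J         D         E
  Initial     16.72     19.12     10.48
  Change     -4.114    -1.371     2.742
  Equil       12.61     17.75     13.22
  solve Keq expr → x = 1.371; check Q = 0.004911

x = 1.371 M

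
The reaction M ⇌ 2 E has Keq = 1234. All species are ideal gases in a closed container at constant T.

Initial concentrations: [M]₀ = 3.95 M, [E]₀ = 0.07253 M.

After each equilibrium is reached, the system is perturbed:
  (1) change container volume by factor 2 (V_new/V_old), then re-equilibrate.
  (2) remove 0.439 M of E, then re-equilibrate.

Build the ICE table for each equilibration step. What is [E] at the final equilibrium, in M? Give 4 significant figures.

[E]_eq = 3.527 M

Q₀ = 0.001332 vs Keq = 1234 ⇒ Q<K, forward
Step 1:
                    M           E
  I              3.95     0.07253
  C              -3.9         7.8
  E           0.05022       7.872
  solve Keq expr → x = 3.9; check Q = 1234
Then change container volume by factor 2 (V_new/V_old).
Step 2:
                    M           E
  I           0.02511       3.936
  C           -0.0124     0.02479
  E           0.01271       3.961
  solve Keq expr → x = 0.0124; check Q = 1234
Then remove 0.439 M of E.
Step 3:
                    M           E
  I           0.01271       3.522
  C         -0.002632    0.005264
  E           0.01008       3.527
  solve Keq expr → x = 0.002632; check Q = 1234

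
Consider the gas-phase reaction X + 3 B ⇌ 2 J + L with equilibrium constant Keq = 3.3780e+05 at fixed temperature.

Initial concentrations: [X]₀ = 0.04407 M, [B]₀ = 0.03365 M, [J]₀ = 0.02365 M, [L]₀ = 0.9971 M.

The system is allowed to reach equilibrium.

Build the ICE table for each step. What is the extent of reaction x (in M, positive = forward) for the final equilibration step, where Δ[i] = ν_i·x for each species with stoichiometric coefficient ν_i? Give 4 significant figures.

x = 0.009425 M

Q₀ = 332.1 vs Keq = 3.3780e+05 ⇒ Q<K, forward
Step 1:
                    X           B           J           L
  init        0.04407     0.03365     0.02365      0.9971
  Δ         -0.009425    -0.02827     0.01885    0.009425
  eq          0.03465    0.005376      0.0425       1.007
  solve Keq expr → x = 0.009425; check Q = 3.3780e+05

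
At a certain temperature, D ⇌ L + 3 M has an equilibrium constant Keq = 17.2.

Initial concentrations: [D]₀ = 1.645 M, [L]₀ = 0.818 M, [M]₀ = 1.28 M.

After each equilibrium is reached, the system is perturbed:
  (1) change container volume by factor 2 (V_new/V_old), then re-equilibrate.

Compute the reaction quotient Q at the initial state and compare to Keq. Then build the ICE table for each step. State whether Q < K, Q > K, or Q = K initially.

Q₀ = 1.043; Q < K (proceeds forward)

Q₀ = 1.043 vs Keq = 17.2 ⇒ Q<K, forward
Step 1:
                    D           L           M
  I             1.645       0.818        1.28
  C           -0.4273      0.4273       1.282
  E             1.218       1.245       2.562
  solve Keq expr → x = 0.4273; check Q = 17.2
Then change container volume by factor 2 (V_new/V_old).
Step 2:
                    D           L           M
  I            0.6088      0.6227       1.281
  C           -0.2298      0.2298      0.6893
  E            0.3791      0.8524        1.97
  solve Keq expr → x = 0.2298; check Q = 17.2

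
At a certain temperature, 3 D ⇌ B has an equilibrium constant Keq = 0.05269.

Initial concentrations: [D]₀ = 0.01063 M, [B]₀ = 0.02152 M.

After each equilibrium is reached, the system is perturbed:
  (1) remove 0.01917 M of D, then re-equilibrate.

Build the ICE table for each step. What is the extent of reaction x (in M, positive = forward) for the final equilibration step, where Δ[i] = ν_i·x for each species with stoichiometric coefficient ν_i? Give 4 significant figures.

Q₀ = 1.7916e+04 vs Keq = 0.05269 ⇒ Q>K, reverse
Step 1:
                    D           B
  init        0.01063     0.02152
  Δ           0.06449     -0.0215
  eq          0.07512  2.2338e-05
  solve Keq expr → x = -0.0215; check Q = 0.05269
Then remove 0.01917 M of D.
Step 2:
                    D           B
  init        0.05595  2.2338e-05
  Δ        3.9266e-05 -1.3089e-05
  eq          0.05599  9.2494e-06
  solve Keq expr → x = -1.3089e-05; check Q = 0.05269

x = -1.3089e-05 M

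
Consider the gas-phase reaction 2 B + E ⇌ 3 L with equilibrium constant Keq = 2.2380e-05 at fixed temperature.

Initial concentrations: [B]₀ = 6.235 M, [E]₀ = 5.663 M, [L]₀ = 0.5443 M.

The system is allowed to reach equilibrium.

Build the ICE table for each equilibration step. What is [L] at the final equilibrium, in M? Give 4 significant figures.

[L]_eq = 0.1759 M

Q₀ = 7.3248e-04 vs Keq = 2.2380e-05 ⇒ Q>K, reverse
Step 1:
                  B         E         L
  I           6.235     5.663    0.5443
  C          0.2456    0.1228   -0.3684
  E           6.481     5.786    0.1759
  solve Keq expr → x = -0.1228; check Q = 2.2380e-05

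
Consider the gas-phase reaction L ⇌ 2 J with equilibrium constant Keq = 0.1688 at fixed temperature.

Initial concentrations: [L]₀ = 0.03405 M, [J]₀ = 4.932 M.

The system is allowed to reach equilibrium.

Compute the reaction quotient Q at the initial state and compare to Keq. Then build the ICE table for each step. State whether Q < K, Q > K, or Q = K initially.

Q₀ = 714.4 vs Keq = 0.1688 ⇒ Q>K, reverse
Step 1:
                    L           J
  Initial     0.03405       4.932
  Change        2.162      -4.323
  Equil         2.196      0.6088
  solve Keq expr → x = -2.162; check Q = 0.1688

Q₀ = 714.4; Q > K (proceeds reverse)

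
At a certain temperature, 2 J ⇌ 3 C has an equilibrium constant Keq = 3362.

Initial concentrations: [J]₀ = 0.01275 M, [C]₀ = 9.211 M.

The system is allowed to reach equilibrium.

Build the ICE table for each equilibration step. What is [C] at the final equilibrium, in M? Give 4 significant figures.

[C]_eq = 8.58 M

Q₀ = 4.8073e+06 vs Keq = 3362 ⇒ Q>K, reverse
Step 1:
                   J          C
  Initial    0.01275      9.211
  Change      0.4207     -0.631
  Equil       0.4334       8.58
  solve Keq expr → x = -0.2103; check Q = 3362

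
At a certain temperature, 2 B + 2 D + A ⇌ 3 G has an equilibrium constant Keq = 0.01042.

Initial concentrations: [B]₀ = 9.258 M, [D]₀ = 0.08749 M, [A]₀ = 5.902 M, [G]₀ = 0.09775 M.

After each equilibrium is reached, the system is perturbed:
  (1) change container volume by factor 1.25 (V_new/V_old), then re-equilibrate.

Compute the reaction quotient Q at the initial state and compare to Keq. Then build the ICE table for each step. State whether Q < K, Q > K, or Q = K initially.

Q₀ = 2.4121e-04; Q < K (proceeds forward)

Q₀ = 2.4121e-04 vs Keq = 0.01042 ⇒ Q<K, forward
Step 1:
                   B          D          A          G
  I            9.258    0.08749      5.902    0.09775
  C         -0.05421   -0.05421   -0.02711    0.08132
  E            9.204    0.03328      5.875     0.1791
  solve Keq expr → x = 0.02711; check Q = 0.01042
Then change container volume by factor 1.25 (V_new/V_old).
Step 2:
                   B          D          A          G
  I            7.363    0.02662        4.7     0.1433
  C         0.004371   0.004371   0.002186  -0.006557
  E            7.367    0.03099      4.702     0.1367
  solve Keq expr → x = -0.002186; check Q = 0.01042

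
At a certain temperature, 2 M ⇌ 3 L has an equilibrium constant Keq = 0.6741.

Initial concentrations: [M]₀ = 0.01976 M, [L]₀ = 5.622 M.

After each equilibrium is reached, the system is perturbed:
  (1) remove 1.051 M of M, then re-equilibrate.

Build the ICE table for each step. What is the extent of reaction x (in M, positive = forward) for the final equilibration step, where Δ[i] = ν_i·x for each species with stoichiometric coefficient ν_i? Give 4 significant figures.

Q₀ = 4.5509e+05 vs Keq = 0.6741 ⇒ Q>K, reverse
Step 1:
                    M           L
  init        0.01976       5.622
  Δ             2.629      -3.943
  eq            2.649       1.679
  solve Keq expr → x = -1.314; check Q = 0.6741
Then remove 1.051 M of M.
Step 2:
                    M           L
  init          1.598       1.679
  Δ            0.2415     -0.3623
  eq            1.839       1.316
  solve Keq expr → x = -0.1208; check Q = 0.6741

x = -0.1208 M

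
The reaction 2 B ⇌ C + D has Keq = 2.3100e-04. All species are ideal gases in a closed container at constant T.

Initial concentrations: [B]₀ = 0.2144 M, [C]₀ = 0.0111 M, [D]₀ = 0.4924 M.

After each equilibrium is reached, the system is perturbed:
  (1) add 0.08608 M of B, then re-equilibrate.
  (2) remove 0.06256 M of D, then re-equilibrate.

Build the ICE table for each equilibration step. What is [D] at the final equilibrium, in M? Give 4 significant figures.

[D]_eq = 0.4188 M

Q₀ = 0.1189 vs Keq = 2.3100e-04 ⇒ Q>K, reverse
Step 1:
                   B          C          D
  Initial     0.2144     0.0111     0.4924
  Change     0.02215   -0.01107   -0.01107
  Equil       0.2365 2.6854e-05     0.4813
  solve Keq expr → x = -0.01107; check Q = 2.3100e-04
Then add 0.08608 M of B.
Step 2:
                   B          C          D
  Initial     0.3226 2.6854e-05     0.4813
  Change  -4.6167e-05 2.3084e-05 2.3084e-05
  Equil       0.3226 4.9937e-05     0.4813
  solve Keq expr → x = 2.3084e-05; check Q = 2.3100e-04
Then remove 0.06256 M of D.
Step 3:
                   B          C          D
  Initial     0.3226 4.9937e-05     0.4188
  Change  -1.4907e-05 7.4535e-06 7.4535e-06
  Equil       0.3226 5.7391e-05     0.4188
  solve Keq expr → x = 7.4535e-06; check Q = 2.3100e-04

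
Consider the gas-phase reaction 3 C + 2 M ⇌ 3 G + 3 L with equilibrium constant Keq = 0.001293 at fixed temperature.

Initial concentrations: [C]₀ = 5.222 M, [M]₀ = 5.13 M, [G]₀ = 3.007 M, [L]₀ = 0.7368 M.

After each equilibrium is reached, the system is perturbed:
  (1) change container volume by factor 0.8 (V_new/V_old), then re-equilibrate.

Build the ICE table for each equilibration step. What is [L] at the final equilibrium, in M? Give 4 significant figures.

[L]_eq = 0.7208 M

Q₀ = 0.002902 vs Keq = 0.001293 ⇒ Q>K, reverse
Step 1:
                  C         M         G         L
  init        5.222      5.13     3.007    0.7368
  Δ           0.128   0.08532    -0.128    -0.128
  eq           5.35     5.215     2.879    0.6088
  solve Keq expr → x = -0.04266; check Q = 0.001293
Then change container volume by factor 0.8 (V_new/V_old).
Step 2:
                  C         M         G         L
  init        6.687     6.519     3.599     0.761
  Δ         0.04028   0.02685  -0.04028  -0.04028
  eq          6.728     6.546     3.559    0.7208
  solve Keq expr → x = -0.01343; check Q = 0.001293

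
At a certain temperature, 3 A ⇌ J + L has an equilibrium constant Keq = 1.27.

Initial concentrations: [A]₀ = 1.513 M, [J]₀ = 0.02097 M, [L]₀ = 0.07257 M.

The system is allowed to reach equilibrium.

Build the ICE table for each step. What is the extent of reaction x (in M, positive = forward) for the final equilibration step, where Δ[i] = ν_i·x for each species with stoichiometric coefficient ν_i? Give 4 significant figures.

Q₀ = 4.3938e-04 vs Keq = 1.27 ⇒ Q<K, forward
Step 1:
                  A         J         L
  I           1.513   0.02097   0.07257
  C          -1.023    0.3409    0.3409
  E          0.4902    0.3619    0.4135
  solve Keq expr → x = 0.3409; check Q = 1.27

x = 0.3409 M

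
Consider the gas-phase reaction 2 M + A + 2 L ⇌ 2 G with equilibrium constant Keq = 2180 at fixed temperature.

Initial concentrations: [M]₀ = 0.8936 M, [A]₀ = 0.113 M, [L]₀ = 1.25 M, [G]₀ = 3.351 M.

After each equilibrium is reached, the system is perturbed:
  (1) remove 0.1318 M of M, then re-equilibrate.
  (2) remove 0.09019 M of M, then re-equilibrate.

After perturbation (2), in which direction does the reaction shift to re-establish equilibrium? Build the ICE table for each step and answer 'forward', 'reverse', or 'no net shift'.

Q₀ = 79.65 vs Keq = 2180 ⇒ Q<K, forward
Step 1:
                    M           A           L           G
  Initial      0.8936       0.113        1.25       3.351
  Change      -0.2037     -0.1019     -0.2037      0.2037
  Equil        0.6899     0.01113       1.046       3.555
  solve Keq expr → x = 0.1019; check Q = 2180
Then remove 0.1318 M of M.
Step 2:
                    M           A           L           G
  Initial      0.5581     0.01113       1.046       3.555
  Change     0.009804    0.004902    0.009804   -0.009804
  Equil        0.5679     0.01603       1.056       3.545
  solve Keq expr → x = -0.004902; check Q = 2180
Then remove 0.09019 M of M.
Step 3:
                    M           A           L           G
  Initial      0.4777     0.01603       1.056       3.545
  Change      0.01028     0.00514     0.01028    -0.01028
  Equil        0.4879     0.02117       1.066       3.535
  solve Keq expr → x = -0.00514; check Q = 2180

Direction: reverse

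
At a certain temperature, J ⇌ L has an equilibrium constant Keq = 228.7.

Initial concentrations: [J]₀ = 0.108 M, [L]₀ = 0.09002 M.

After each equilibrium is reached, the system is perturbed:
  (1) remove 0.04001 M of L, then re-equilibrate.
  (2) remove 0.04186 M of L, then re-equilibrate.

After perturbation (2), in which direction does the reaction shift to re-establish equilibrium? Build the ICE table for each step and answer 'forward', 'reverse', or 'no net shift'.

Q₀ = 0.8335 vs Keq = 228.7 ⇒ Q<K, forward
Step 1:
                   J          L
  I            0.108    0.09002
  C          -0.1071     0.1071
  E       8.6208e-04     0.1972
  solve Keq expr → x = 0.1071; check Q = 228.7
Then remove 0.04001 M of L.
Step 2:
                   J          L
  I       8.6208e-04     0.1571
  C       -1.7418e-04 1.7418e-04
  E       6.8790e-04     0.1573
  solve Keq expr → x = 1.7418e-04; check Q = 228.7
Then remove 0.04186 M of L.
Step 3:
                   J          L
  I       6.8790e-04     0.1155
  C       -1.8224e-04 1.8224e-04
  E       5.0566e-04     0.1156
  solve Keq expr → x = 1.8224e-04; check Q = 228.7

Direction: forward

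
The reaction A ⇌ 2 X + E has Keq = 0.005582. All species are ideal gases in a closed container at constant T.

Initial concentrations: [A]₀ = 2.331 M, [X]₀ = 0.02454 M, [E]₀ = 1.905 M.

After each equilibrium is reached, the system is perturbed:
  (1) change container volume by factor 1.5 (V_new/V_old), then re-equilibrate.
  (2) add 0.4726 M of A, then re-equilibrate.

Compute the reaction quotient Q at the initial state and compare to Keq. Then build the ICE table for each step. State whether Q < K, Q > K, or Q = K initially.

Q₀ = 4.9215e-04; Q < K (proceeds forward)

Q₀ = 4.9215e-04 vs Keq = 0.005582 ⇒ Q<K, forward
Step 1:
                    A           X           E
  Initial       2.331     0.02454       1.905
  Change      -0.0285     0.05699      0.0285
  Equil         2.303     0.08153       1.933
  solve Keq expr → x = 0.0285; check Q = 0.005582
Then change container volume by factor 1.5 (V_new/V_old).
Step 2:
                    A           X           E
  Initial       1.535     0.05435       1.289
  Change     -0.01321     0.02641     0.01321
  Equil         1.522     0.08077       1.302
  solve Keq expr → x = 0.01321; check Q = 0.005582
Then add 0.4726 M of A.
Step 3:
                    A           X           E
  Initial       1.994     0.08077       1.302
  Change    -0.005681     0.01136    0.005681
  Equil         1.989     0.09213       1.308
  solve Keq expr → x = 0.005681; check Q = 0.005582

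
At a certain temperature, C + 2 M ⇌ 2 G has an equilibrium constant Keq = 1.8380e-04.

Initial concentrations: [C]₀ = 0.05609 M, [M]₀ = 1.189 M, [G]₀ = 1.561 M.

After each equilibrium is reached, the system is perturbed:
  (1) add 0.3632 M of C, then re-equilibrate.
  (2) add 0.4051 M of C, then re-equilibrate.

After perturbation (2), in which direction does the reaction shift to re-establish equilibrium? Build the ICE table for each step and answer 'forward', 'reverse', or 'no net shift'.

Q₀ = 30.73 vs Keq = 1.8380e-04 ⇒ Q>K, reverse
Step 1:
                   C          M          G
  Initial    0.05609      1.189      1.561
  Change      0.7638      1.528     -1.528
  Equil       0.8199      2.717    0.03335
  solve Keq expr → x = -0.7638; check Q = 1.8380e-04
Then add 0.3632 M of C.
Step 2:
                   C          M          G
  Initial      1.183      2.717    0.03335
  Change    -0.00328  -0.006559   0.006559
  Equil         1.18       2.71    0.03991
  solve Keq expr → x = 0.00328; check Q = 1.8380e-04
Then add 0.4051 M of C.
Step 3:
                   C          M          G
  Initial      1.585       2.71    0.03991
  Change   -0.003098  -0.006196   0.006196
  Equil        1.582      2.704     0.0461
  solve Keq expr → x = 0.003098; check Q = 1.8380e-04

Direction: forward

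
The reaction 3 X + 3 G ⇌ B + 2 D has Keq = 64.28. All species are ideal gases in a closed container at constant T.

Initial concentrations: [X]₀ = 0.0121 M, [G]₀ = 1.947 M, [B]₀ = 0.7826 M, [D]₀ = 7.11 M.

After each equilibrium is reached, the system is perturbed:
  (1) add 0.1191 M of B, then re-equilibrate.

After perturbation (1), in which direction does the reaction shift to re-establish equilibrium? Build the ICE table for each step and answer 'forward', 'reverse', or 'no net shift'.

Direction: reverse

Q₀ = 3.0257e+06 vs Keq = 64.28 ⇒ Q>K, reverse
Step 1:
                    X           G           B           D
  I            0.0121       1.947      0.7826        7.11
  C            0.3346      0.3346     -0.1115     -0.2231
  E            0.3467       2.282      0.6711       6.887
  solve Keq expr → x = -0.1115; check Q = 64.28
Then add 0.1191 M of B.
Step 2:
                    X           G           B           D
  I            0.3467       2.282      0.7902       6.887
  C           0.01573     0.01573   -0.005242    -0.01048
  E            0.3625       2.297      0.7849       6.876
  solve Keq expr → x = -0.005242; check Q = 64.28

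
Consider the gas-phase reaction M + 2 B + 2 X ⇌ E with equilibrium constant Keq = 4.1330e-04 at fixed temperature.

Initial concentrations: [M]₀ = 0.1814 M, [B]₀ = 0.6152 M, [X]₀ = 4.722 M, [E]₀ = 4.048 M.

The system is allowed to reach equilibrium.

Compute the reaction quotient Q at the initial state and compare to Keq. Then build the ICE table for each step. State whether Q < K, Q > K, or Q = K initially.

Q₀ = 2.644 vs Keq = 4.1330e-04 ⇒ Q>K, reverse
Step 1:
                  M         B         X         E
  Initial    0.1814    0.6152     4.722     4.048
  Change      2.151     4.302     4.302    -2.151
  Equil       2.332     4.917     9.024     1.897
  solve Keq expr → x = -2.151; check Q = 4.1330e-04

Q₀ = 2.644; Q > K (proceeds reverse)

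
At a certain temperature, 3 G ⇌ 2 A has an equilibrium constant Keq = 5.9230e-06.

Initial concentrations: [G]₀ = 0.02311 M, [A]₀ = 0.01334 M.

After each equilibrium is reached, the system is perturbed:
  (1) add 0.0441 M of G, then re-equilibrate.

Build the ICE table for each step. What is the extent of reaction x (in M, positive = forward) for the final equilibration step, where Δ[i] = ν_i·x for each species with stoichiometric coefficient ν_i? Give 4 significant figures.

Q₀ = 14.42 vs Keq = 5.9230e-06 ⇒ Q>K, reverse
Step 1:
                   G          A
  Initial    0.02311    0.01334
  Change     0.01998   -0.01332
  Equil      0.04309 2.1767e-05
  solve Keq expr → x = -0.006659; check Q = 5.9230e-06
Then add 0.0441 M of G.
Step 2:
                   G          A
  Initial    0.08719 2.1767e-05
  Change  -6.1232e-05 4.0821e-05
  Equil      0.08713 6.2588e-05
  solve Keq expr → x = 2.0411e-05; check Q = 5.9230e-06

x = 2.0411e-05 M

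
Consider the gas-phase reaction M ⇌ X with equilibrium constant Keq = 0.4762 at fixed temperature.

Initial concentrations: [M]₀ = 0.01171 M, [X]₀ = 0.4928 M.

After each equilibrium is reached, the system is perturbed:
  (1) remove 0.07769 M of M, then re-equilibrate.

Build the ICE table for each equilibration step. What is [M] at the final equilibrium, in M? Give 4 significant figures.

[M]_eq = 0.2891 M

Q₀ = 42.08 vs Keq = 0.4762 ⇒ Q>K, reverse
Step 1:
                   M          X
  init       0.01171     0.4928
  Δ           0.3301    -0.3301
  eq          0.3418     0.1627
  solve Keq expr → x = -0.3301; check Q = 0.4762
Then remove 0.07769 M of M.
Step 2:
                   M          X
  init        0.2641     0.1627
  Δ          0.02506   -0.02506
  eq          0.2891     0.1377
  solve Keq expr → x = -0.02506; check Q = 0.4762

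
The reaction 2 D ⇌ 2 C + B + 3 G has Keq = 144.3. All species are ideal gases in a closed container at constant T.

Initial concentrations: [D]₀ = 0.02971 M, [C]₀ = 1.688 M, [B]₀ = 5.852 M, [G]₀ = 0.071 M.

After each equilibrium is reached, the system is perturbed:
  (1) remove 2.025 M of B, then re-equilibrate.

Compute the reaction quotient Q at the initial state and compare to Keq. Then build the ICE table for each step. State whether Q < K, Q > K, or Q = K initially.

Q₀ = 6.761; Q < K (proceeds forward)

Q₀ = 6.761 vs Keq = 144.3 ⇒ Q<K, forward
Step 1:
                   D          C          B          G
  I          0.02971      1.688      5.852      0.071
  C         -0.01893    0.01893   0.009465    0.02839
  E          0.01078      1.707      5.861    0.09939
  solve Keq expr → x = 0.009465; check Q = 144.3
Then remove 2.025 M of B.
Step 2:
                   D          C          B          G
  I          0.01078      1.707      3.836    0.09939
  C        -0.001709   0.001709 8.5454e-04   0.002564
  E         0.009071      1.709      3.837      0.102
  solve Keq expr → x = 8.5454e-04; check Q = 144.3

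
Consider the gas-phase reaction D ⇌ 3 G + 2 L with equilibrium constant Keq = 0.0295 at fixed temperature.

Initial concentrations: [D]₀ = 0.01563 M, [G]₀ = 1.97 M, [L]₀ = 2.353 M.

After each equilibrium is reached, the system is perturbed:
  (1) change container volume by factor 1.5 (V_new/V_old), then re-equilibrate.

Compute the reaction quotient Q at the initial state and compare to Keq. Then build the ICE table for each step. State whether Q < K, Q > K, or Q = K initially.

Q₀ = 2708; Q > K (proceeds reverse)

Q₀ = 2708 vs Keq = 0.0295 ⇒ Q>K, reverse
Step 1:
                   D          G          L
  init       0.01563       1.97      2.353
  Δ           0.5797     -1.739     -1.159
  eq          0.5953      0.231      1.194
  solve Keq expr → x = -0.5797; check Q = 0.0295
Then change container volume by factor 1.5 (V_new/V_old).
Step 2:
                   D          G          L
  init        0.3969      0.154     0.7958
  Δ         -0.03039    0.09117    0.06078
  eq          0.3665     0.2452     0.8566
  solve Keq expr → x = 0.03039; check Q = 0.0295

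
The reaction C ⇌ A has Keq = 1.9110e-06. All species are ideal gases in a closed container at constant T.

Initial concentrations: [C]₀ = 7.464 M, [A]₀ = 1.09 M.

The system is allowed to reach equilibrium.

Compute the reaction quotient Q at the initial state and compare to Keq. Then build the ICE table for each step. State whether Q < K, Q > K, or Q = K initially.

Q₀ = 0.146 vs Keq = 1.9110e-06 ⇒ Q>K, reverse
Step 1:
                  C         A
  Initial     7.464      1.09
  Change       1.09     -1.09
  Equil       8.554 1.6347e-05
  solve Keq expr → x = -1.09; check Q = 1.9110e-06

Q₀ = 0.146; Q > K (proceeds reverse)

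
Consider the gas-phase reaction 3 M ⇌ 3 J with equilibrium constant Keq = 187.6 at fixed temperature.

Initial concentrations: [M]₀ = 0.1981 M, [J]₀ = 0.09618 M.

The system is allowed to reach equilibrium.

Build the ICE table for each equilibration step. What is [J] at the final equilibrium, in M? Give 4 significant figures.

[J]_eq = 0.2505 M

Q₀ = 0.1144 vs Keq = 187.6 ⇒ Q<K, forward
Step 1:
                   M          J
  Initial     0.1981    0.09618
  Change     -0.1543     0.1543
  Equil      0.04376     0.2505
  solve Keq expr → x = 0.05145; check Q = 187.6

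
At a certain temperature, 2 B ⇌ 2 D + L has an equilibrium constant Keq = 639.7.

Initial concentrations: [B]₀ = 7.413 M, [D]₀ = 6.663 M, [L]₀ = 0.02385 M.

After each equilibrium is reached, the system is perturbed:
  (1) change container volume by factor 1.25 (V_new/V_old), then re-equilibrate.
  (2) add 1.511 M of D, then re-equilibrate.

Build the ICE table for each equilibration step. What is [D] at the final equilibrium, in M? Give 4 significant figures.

[D]_eq = 12.01 M

Q₀ = 0.01927 vs Keq = 639.7 ⇒ Q<K, forward
Step 1:
                    B           D           L
  Initial       7.413       6.663     0.02385
  Change       -6.475       6.475       3.237
  Equil        0.9381       13.14       3.261
  solve Keq expr → x = 3.237; check Q = 639.7
Then change container volume by factor 1.25 (V_new/V_old).
Step 2:
                    B           D           L
  Initial      0.7505       10.51       2.609
  Change     -0.07021     0.07021     0.03511
  Equil        0.6802       10.58       2.644
  solve Keq expr → x = 0.03511; check Q = 639.7
Then add 1.511 M of D.
Step 3:
                    B           D           L
  Initial      0.6802       12.09       2.644
  Change       0.0854     -0.0854     -0.0427
  Equil        0.7656       12.01       2.601
  solve Keq expr → x = -0.0427; check Q = 639.7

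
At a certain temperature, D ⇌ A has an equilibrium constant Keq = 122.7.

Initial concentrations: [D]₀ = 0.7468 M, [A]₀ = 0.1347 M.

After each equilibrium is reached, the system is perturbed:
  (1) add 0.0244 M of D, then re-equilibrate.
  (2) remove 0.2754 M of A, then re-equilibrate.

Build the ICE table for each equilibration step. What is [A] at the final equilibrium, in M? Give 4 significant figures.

[A]_eq = 0.6254 M

Q₀ = 0.1804 vs Keq = 122.7 ⇒ Q<K, forward
Step 1:
                   D          A
  init        0.7468     0.1347
  Δ          -0.7397     0.7397
  eq        0.007126     0.8744
  solve Keq expr → x = 0.7397; check Q = 122.7
Then add 0.0244 M of D.
Step 2:
                   D          A
  init       0.03153     0.8744
  Δ          -0.0242     0.0242
  eq        0.007323     0.8986
  solve Keq expr → x = 0.0242; check Q = 122.7
Then remove 0.2754 M of A.
Step 3:
                   D          A
  init      0.007323     0.6232
  Δ        -0.002226   0.002226
  eq        0.005097     0.6254
  solve Keq expr → x = 0.002226; check Q = 122.7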